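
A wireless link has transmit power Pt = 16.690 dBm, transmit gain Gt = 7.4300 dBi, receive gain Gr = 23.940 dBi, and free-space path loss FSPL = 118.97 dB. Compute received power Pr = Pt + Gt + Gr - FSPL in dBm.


Pr = 16.690 + 7.4300 + 23.940 - 118.97 = -70.91 dBm

-70.91 dBm


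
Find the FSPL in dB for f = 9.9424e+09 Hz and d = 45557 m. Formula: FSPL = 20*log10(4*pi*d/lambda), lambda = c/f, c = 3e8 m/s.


lambda = c / f = 3.0000e+08 / 9.9424e+09 = 0.03017380 m
FSPL = 20 * log10(4*pi*45557/0.03017380) = 145.6 dB

145.6 dB


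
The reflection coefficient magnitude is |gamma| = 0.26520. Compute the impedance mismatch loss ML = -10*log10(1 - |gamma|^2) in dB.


ML = -10 * log10(1 - 0.26520^2) = -10 * log10(0.92966896) = 0.3167 dB

0.3167 dB


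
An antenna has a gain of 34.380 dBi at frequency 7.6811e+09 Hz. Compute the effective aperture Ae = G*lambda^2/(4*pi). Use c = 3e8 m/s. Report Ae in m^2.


lambda = c / f = 3.0000e+08 / 7.6811e+09 = 0.03905691 m
G_linear = 10^(34.380/10) = 2741.574
Ae = G_linear * lambda^2 / (4*pi) = 2741.574 * 0.03905691^2 / (4*pi) = 0.3328 m^2

0.3328 m^2


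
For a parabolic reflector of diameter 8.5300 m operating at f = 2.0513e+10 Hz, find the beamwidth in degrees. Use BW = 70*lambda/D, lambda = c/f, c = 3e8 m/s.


lambda = c / f = 3.0000e+08 / 2.0513e+10 = 0.01462487 m
BW = 70 * 0.01462487 / 8.5300 = 0.1200 deg

0.1200 deg


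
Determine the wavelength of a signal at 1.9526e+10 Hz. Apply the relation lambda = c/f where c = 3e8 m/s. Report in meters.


lambda = c / f = 3.0000e+08 / 1.9526e+10 = 0.01536 m

0.01536 m


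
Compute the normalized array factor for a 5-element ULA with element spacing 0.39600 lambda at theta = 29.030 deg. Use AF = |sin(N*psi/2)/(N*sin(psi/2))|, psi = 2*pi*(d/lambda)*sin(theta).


psi = 2*pi*0.39600*sin(29.030 deg) = 1.207414 rad
AF = |sin(5*1.207414/2) / (5*sin(1.207414/2))| = 0.04324

0.04324


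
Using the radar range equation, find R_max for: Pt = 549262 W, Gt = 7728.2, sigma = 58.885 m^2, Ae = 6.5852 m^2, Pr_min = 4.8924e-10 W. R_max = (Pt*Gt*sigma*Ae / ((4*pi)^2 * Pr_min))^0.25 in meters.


R^4 = 549262*7728.2*58.885*6.5852 / ((4*pi)^2 * 4.8924e-10) = 2.130541e+19
R_max = 2.130541e+19^0.25 = 67940 m

67940 m


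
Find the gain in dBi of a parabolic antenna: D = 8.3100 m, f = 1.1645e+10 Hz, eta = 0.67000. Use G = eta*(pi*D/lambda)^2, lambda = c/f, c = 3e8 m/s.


lambda = c / f = 3.0000e+08 / 1.1645e+10 = 0.02576213 m
G_linear = 0.67000 * (pi * 8.3100 / 0.02576213)^2 = 688039.0
G_dBi = 10 * log10(688039.0) = 58.38 dBi

58.38 dBi


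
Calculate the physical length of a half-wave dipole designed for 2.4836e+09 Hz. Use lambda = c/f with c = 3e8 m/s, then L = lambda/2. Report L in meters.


lambda = c / f = 3.0000e+08 / 2.4836e+09 = 0.1207924 m
L = lambda / 2 = 0.1207924 / 2 = 0.06040 m

0.06040 m


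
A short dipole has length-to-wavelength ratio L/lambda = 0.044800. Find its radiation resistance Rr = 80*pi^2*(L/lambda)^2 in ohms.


Rr = 80 * pi^2 * (0.044800)^2 = 80 * 9.869604 * 2.007040e-03 = 1.585 ohm

1.585 ohm


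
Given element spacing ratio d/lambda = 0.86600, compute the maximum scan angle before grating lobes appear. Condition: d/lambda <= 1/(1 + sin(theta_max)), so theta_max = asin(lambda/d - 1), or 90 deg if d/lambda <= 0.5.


lambda/d - 1 = 1/0.86600 - 1 = 0.1547344
theta_max = asin(0.1547344) = 8.901 deg

8.901 deg


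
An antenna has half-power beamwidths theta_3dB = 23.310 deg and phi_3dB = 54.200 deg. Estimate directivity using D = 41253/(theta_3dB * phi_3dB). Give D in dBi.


D_linear = 41253 / (23.310 * 54.200) = 32.65231
D_dBi = 10 * log10(32.65231) = 15.14 dBi

15.14 dBi


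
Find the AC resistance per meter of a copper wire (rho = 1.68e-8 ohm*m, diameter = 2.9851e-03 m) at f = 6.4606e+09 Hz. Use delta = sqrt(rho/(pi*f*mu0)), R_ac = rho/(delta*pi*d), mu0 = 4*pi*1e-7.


delta = sqrt(1.68e-8 / (pi * 6.4606e+09 * 4*pi*1e-7)) = 8.115931e-07 m
R_ac = 1.68e-8 / (8.115931e-07 * pi * 2.9851e-03) = 2.207 ohm/m

2.207 ohm/m


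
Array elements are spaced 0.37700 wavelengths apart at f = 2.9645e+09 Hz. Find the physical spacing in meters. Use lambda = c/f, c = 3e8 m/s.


lambda = c / f = 3.0000e+08 / 2.9645e+09 = 0.1011975 m
d = 0.37700 * 0.1011975 = 0.03815 m

0.03815 m


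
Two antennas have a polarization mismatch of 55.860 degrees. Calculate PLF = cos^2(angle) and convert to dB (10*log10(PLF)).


PLF_linear = cos^2(55.860 deg) = 0.3149645
PLF_dB = 10 * log10(0.3149645) = -5.017 dB

-5.017 dB


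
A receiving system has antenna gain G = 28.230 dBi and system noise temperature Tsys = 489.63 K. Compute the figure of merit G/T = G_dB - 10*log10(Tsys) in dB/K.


G/T = 28.230 - 10*log10(489.63) = 28.230 - 26.89868 = 1.331 dB/K

1.331 dB/K


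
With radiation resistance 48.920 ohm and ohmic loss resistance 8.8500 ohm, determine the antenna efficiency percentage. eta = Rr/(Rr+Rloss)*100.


eta = 48.920 / (48.920 + 8.8500) * 100 = 84.68%

84.68%


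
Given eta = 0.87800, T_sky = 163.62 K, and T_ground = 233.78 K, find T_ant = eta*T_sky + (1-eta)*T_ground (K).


T_ant = 0.87800 * 163.62 + (1 - 0.87800) * 233.78 = 172.2 K

172.2 K


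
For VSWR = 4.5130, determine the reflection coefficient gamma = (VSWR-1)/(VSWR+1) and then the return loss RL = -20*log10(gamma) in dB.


gamma = (4.5130 - 1) / (4.5130 + 1) = 0.6372211
RL = -20 * log10(0.6372211) = 3.914 dB

3.914 dB


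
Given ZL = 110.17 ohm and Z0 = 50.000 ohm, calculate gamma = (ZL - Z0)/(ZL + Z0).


gamma = (110.17 - 50.000) / (110.17 + 50.000) = 0.3757

0.3757


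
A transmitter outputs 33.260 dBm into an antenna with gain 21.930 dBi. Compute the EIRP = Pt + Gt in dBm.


EIRP = Pt + Gt = 33.260 + 21.930 = 55.19 dBm

55.19 dBm


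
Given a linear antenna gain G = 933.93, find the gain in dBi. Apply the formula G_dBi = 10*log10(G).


G_dBi = 10 * log10(933.93) = 29.70 dBi

29.70 dBi


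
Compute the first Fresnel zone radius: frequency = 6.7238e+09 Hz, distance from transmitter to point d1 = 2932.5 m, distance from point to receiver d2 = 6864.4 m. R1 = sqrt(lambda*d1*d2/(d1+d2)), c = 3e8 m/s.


lambda = c / f = 3.0000e+08 / 6.7238e+09 = 0.04461763 m
R1 = sqrt(0.04461763 * 2932.5 * 6864.4 / (2932.5 + 6864.4)) = 9.575 m

9.575 m


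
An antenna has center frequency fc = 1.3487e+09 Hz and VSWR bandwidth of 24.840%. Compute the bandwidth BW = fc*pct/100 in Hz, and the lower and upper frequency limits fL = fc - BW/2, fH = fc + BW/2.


BW = 1.3487e+09 * 24.840/100 = 3.350171e+08 Hz
fL = 1.3487e+09 - 3.350171e+08/2 = 1.181e+09 Hz
fH = 1.3487e+09 + 3.350171e+08/2 = 1.516e+09 Hz

BW=3.350e+08 Hz, fL=1.181e+09 Hz, fH=1.516e+09 Hz


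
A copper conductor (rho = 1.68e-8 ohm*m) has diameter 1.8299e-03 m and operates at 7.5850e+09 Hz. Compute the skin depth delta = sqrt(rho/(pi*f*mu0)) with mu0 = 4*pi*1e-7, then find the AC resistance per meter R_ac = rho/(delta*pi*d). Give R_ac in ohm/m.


delta = sqrt(1.68e-8 / (pi * 7.5850e+09 * 4*pi*1e-7)) = 7.490261e-07 m
R_ac = 1.68e-8 / (7.490261e-07 * pi * 1.8299e-03) = 3.902 ohm/m

3.902 ohm/m


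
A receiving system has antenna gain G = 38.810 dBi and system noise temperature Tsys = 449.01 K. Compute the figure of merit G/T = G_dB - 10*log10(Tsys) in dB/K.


G/T = 38.810 - 10*log10(449.01) = 38.810 - 26.52256 = 12.29 dB/K

12.29 dB/K


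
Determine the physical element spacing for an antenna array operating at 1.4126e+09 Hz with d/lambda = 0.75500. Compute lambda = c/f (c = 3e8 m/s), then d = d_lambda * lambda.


lambda = c / f = 3.0000e+08 / 1.4126e+09 = 0.2123743 m
d = 0.75500 * 0.2123743 = 0.1603 m

0.1603 m


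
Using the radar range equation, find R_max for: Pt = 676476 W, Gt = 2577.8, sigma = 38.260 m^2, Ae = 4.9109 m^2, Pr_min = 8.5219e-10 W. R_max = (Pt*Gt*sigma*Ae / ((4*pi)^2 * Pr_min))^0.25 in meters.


R^4 = 676476*2577.8*38.260*4.9109 / ((4*pi)^2 * 8.5219e-10) = 2.434734e+18
R_max = 2.434734e+18^0.25 = 39501 m

39501 m


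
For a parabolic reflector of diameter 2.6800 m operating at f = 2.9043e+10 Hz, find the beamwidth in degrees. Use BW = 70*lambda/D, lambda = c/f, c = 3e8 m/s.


lambda = c / f = 3.0000e+08 / 2.9043e+10 = 0.01032951 m
BW = 70 * 0.01032951 / 2.6800 = 0.2698 deg

0.2698 deg


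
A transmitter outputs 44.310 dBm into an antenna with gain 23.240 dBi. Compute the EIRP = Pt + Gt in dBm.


EIRP = Pt + Gt = 44.310 + 23.240 = 67.55 dBm

67.55 dBm


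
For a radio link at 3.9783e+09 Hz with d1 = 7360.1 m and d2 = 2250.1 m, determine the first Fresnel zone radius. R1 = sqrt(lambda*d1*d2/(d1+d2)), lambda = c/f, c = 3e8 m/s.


lambda = c / f = 3.0000e+08 / 3.9783e+09 = 0.07540909 m
R1 = sqrt(0.07540909 * 7360.1 * 2250.1 / (7360.1 + 2250.1)) = 11.40 m

11.40 m


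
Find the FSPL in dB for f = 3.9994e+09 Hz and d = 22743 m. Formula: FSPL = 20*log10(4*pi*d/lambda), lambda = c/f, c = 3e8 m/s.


lambda = c / f = 3.0000e+08 / 3.9994e+09 = 0.07501125 m
FSPL = 20 * log10(4*pi*22743/0.07501125) = 131.6 dB

131.6 dB


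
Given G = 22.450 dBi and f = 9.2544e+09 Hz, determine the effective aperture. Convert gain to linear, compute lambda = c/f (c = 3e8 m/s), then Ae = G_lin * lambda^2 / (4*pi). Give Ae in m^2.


lambda = c / f = 3.0000e+08 / 9.2544e+09 = 0.03241701 m
G_linear = 10^(22.450/10) = 175.7924
Ae = G_linear * lambda^2 / (4*pi) = 175.7924 * 0.03241701^2 / (4*pi) = 0.01470 m^2

0.01470 m^2


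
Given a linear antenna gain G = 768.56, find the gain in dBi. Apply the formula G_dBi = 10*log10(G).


G_dBi = 10 * log10(768.56) = 28.86 dBi

28.86 dBi


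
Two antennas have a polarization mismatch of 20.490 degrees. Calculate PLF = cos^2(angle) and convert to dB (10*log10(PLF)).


PLF_linear = cos^2(20.490 deg) = 0.8774693
PLF_dB = 10 * log10(0.8774693) = -0.5677 dB

-0.5677 dB


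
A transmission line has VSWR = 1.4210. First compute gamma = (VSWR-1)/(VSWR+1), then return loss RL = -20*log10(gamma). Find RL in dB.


gamma = (1.4210 - 1) / (1.4210 + 1) = 0.1738951
RL = -20 * log10(0.1738951) = 15.19 dB

15.19 dB


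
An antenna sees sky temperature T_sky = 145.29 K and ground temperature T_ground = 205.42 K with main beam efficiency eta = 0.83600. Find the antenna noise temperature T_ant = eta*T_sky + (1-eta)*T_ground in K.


T_ant = 0.83600 * 145.29 + (1 - 0.83600) * 205.42 = 155.2 K

155.2 K


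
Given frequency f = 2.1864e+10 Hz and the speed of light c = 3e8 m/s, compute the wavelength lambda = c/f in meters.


lambda = c / f = 3.0000e+08 / 2.1864e+10 = 0.01372 m

0.01372 m


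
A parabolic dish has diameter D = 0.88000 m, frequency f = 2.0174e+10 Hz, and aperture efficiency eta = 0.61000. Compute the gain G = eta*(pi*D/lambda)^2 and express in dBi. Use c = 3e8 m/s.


lambda = c / f = 3.0000e+08 / 2.0174e+10 = 0.01487063 m
G_linear = 0.61000 * (pi * 0.88000 / 0.01487063)^2 = 21083.18
G_dBi = 10 * log10(21083.18) = 43.24 dBi

43.24 dBi


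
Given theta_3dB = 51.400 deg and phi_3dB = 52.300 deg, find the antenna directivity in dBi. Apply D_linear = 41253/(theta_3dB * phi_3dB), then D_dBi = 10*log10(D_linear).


D_linear = 41253 / (51.400 * 52.300) = 15.34584
D_dBi = 10 * log10(15.34584) = 11.86 dBi

11.86 dBi


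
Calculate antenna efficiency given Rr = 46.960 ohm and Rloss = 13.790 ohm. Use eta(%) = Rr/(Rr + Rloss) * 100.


eta = 46.960 / (46.960 + 13.790) * 100 = 77.30%

77.30%


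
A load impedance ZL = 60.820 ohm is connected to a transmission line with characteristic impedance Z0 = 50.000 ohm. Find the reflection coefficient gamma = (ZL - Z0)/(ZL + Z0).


gamma = (60.820 - 50.000) / (60.820 + 50.000) = 0.09764

0.09764


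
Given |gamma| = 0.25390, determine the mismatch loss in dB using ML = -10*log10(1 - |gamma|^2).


ML = -10 * log10(1 - 0.25390^2) = -10 * log10(0.93553479) = 0.2894 dB

0.2894 dB


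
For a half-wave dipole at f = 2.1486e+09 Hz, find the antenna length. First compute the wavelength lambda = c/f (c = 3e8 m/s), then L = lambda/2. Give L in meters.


lambda = c / f = 3.0000e+08 / 2.1486e+09 = 0.1396258 m
L = lambda / 2 = 0.1396258 / 2 = 0.06981 m

0.06981 m


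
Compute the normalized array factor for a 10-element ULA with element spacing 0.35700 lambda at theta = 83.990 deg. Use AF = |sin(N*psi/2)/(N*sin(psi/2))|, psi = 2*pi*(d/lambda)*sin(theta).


psi = 2*pi*0.35700*sin(83.990 deg) = 2.230768 rad
AF = |sin(10*2.230768/2) / (10*sin(2.230768/2))| = 0.1100

0.1100


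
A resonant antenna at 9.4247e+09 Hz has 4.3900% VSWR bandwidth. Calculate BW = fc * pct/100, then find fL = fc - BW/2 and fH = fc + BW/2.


BW = 9.4247e+09 * 4.3900/100 = 4.137443e+08 Hz
fL = 9.4247e+09 - 4.137443e+08/2 = 9.218e+09 Hz
fH = 9.4247e+09 + 4.137443e+08/2 = 9.632e+09 Hz

BW=4.137e+08 Hz, fL=9.218e+09 Hz, fH=9.632e+09 Hz


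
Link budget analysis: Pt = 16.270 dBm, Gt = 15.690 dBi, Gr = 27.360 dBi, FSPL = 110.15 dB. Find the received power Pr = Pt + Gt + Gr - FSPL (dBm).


Pr = 16.270 + 15.690 + 27.360 - 110.15 = -50.83 dBm

-50.83 dBm


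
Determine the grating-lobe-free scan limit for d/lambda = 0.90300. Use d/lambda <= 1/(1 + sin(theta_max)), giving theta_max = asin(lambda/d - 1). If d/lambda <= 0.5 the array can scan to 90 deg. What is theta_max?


lambda/d - 1 = 1/0.90300 - 1 = 0.1074197
theta_max = asin(0.1074197) = 6.167 deg

6.167 deg


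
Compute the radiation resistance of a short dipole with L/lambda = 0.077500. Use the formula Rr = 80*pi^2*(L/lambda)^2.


Rr = 80 * pi^2 * (0.077500)^2 = 80 * 9.869604 * 6.006250e-03 = 4.742 ohm

4.742 ohm


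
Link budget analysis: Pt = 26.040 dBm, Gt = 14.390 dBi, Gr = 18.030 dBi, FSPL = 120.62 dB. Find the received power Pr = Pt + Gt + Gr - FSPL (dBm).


Pr = 26.040 + 14.390 + 18.030 - 120.62 = -62.16 dBm

-62.16 dBm


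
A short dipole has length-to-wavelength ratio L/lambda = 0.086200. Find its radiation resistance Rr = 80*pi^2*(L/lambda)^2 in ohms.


Rr = 80 * pi^2 * (0.086200)^2 = 80 * 9.869604 * 7.430440e-03 = 5.867 ohm

5.867 ohm


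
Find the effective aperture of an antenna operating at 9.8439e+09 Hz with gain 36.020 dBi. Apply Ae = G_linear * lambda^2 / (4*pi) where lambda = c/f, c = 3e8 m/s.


lambda = c / f = 3.0000e+08 / 9.8439e+09 = 0.03047573 m
G_linear = 10^(36.020/10) = 3999.447
Ae = G_linear * lambda^2 / (4*pi) = 3999.447 * 0.03047573^2 / (4*pi) = 0.2956 m^2

0.2956 m^2


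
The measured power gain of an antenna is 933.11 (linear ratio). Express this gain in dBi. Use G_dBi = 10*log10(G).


G_dBi = 10 * log10(933.11) = 29.70 dBi

29.70 dBi


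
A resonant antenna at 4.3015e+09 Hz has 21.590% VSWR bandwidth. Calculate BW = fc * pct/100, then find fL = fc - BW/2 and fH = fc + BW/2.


BW = 4.3015e+09 * 21.590/100 = 9.286938e+08 Hz
fL = 4.3015e+09 - 9.286938e+08/2 = 3.837e+09 Hz
fH = 4.3015e+09 + 9.286938e+08/2 = 4.766e+09 Hz

BW=9.287e+08 Hz, fL=3.837e+09 Hz, fH=4.766e+09 Hz


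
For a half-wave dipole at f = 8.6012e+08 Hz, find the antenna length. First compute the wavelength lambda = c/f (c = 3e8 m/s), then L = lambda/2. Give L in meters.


lambda = c / f = 3.0000e+08 / 8.6012e+08 = 0.3487885 m
L = lambda / 2 = 0.3487885 / 2 = 0.1744 m

0.1744 m


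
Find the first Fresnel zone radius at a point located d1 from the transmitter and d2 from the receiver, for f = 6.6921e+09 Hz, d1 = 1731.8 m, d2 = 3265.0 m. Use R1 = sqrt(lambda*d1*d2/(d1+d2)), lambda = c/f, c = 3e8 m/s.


lambda = c / f = 3.0000e+08 / 6.6921e+09 = 0.04482898 m
R1 = sqrt(0.04482898 * 1731.8 * 3265.0 / (1731.8 + 3265.0)) = 7.122 m

7.122 m


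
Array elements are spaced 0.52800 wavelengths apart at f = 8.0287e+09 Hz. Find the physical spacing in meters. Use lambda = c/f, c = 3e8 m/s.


lambda = c / f = 3.0000e+08 / 8.0287e+09 = 0.03736595 m
d = 0.52800 * 0.03736595 = 0.01973 m

0.01973 m


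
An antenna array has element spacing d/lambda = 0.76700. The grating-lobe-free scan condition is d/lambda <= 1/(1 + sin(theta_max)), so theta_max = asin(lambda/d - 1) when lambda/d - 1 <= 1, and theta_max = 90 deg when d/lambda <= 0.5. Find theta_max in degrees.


lambda/d - 1 = 1/0.76700 - 1 = 0.3037810
theta_max = asin(0.3037810) = 17.68 deg

17.68 deg


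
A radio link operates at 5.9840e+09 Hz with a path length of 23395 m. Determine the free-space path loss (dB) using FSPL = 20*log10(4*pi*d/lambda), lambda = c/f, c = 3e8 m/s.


lambda = c / f = 3.0000e+08 / 5.9840e+09 = 0.05013369 m
FSPL = 20 * log10(4*pi*23395/0.05013369) = 135.4 dB

135.4 dB


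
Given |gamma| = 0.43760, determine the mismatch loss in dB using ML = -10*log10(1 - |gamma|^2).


ML = -10 * log10(1 - 0.43760^2) = -10 * log10(0.80850624) = 0.9232 dB

0.9232 dB


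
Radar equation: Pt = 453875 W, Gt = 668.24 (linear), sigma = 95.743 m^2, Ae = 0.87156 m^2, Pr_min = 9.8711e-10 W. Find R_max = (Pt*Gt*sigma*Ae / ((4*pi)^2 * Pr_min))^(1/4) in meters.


R^4 = 453875*668.24*95.743*0.87156 / ((4*pi)^2 * 9.8711e-10) = 1.623633e+17
R_max = 1.623633e+17^0.25 = 20073 m

20073 m


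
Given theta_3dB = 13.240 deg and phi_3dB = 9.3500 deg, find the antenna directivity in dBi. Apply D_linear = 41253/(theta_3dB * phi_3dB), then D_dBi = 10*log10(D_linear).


D_linear = 41253 / (13.240 * 9.3500) = 333.2391
D_dBi = 10 * log10(333.2391) = 25.23 dBi

25.23 dBi


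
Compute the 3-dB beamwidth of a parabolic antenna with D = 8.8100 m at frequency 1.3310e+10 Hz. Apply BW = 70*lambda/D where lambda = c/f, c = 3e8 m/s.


lambda = c / f = 3.0000e+08 / 1.3310e+10 = 0.02253944 m
BW = 70 * 0.02253944 / 8.8100 = 0.1791 deg

0.1791 deg


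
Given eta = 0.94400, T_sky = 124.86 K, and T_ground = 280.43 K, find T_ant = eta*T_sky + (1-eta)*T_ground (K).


T_ant = 0.94400 * 124.86 + (1 - 0.94400) * 280.43 = 133.6 K

133.6 K


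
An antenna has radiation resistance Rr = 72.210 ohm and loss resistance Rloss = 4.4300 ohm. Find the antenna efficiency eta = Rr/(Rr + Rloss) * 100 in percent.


eta = 72.210 / (72.210 + 4.4300) * 100 = 94.22%

94.22%


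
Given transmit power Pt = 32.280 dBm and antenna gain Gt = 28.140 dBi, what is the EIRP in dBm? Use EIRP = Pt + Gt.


EIRP = Pt + Gt = 32.280 + 28.140 = 60.42 dBm

60.42 dBm


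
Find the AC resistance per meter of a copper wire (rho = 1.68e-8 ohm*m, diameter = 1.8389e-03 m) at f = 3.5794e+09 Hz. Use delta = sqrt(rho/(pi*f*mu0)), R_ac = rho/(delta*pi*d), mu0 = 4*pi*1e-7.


delta = sqrt(1.68e-8 / (pi * 3.5794e+09 * 4*pi*1e-7)) = 1.090359e-06 m
R_ac = 1.68e-8 / (1.090359e-06 * pi * 1.8389e-03) = 2.667 ohm/m

2.667 ohm/m


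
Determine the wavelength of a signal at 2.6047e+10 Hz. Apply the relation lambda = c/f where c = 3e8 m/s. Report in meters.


lambda = c / f = 3.0000e+08 / 2.6047e+10 = 0.01152 m

0.01152 m


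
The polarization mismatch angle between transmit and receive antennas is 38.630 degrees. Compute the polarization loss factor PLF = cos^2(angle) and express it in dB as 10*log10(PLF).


PLF_linear = cos^2(38.630 deg) = 0.6102636
PLF_dB = 10 * log10(0.6102636) = -2.145 dB

-2.145 dB


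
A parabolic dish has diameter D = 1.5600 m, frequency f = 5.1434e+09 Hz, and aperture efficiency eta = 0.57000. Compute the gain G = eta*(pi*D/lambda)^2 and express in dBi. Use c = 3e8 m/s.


lambda = c / f = 3.0000e+08 / 5.1434e+09 = 0.05832718 m
G_linear = 0.57000 * (pi * 1.5600 / 0.05832718)^2 = 4024.221
G_dBi = 10 * log10(4024.221) = 36.05 dBi

36.05 dBi


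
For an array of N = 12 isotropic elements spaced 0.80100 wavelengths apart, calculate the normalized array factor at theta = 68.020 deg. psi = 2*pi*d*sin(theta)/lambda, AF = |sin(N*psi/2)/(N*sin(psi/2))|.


psi = 2*pi*0.80100*sin(68.020 deg) = 4.667018 rad
AF = |sin(12*4.667018/2) / (12*sin(4.667018/2))| = 0.03099

0.03099


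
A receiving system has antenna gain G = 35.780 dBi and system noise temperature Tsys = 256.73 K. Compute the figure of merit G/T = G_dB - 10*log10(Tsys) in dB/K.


G/T = 35.780 - 10*log10(256.73) = 35.780 - 24.09477 = 11.69 dB/K

11.69 dB/K


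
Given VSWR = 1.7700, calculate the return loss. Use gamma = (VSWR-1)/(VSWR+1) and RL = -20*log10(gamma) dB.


gamma = (1.7700 - 1) / (1.7700 + 1) = 0.2779783
RL = -20 * log10(0.2779783) = 11.12 dB

11.12 dB


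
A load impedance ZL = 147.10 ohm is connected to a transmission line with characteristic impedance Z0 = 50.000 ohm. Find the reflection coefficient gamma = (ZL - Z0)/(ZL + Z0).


gamma = (147.10 - 50.000) / (147.10 + 50.000) = 0.4926

0.4926


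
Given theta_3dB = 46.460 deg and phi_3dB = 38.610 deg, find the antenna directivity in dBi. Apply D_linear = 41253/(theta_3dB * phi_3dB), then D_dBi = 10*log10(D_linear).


D_linear = 41253 / (46.460 * 38.610) = 22.99728
D_dBi = 10 * log10(22.99728) = 13.62 dBi

13.62 dBi


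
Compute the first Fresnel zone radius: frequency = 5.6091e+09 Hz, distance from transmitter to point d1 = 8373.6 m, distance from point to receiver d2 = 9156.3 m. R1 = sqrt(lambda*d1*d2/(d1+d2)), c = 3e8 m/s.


lambda = c / f = 3.0000e+08 / 5.6091e+09 = 0.05348452 m
R1 = sqrt(0.05348452 * 8373.6 * 9156.3 / (8373.6 + 9156.3)) = 15.29 m

15.29 m


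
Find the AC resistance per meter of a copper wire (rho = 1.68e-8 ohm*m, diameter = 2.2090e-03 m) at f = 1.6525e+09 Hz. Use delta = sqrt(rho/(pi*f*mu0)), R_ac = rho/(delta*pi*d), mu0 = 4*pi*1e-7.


delta = sqrt(1.68e-8 / (pi * 1.6525e+09 * 4*pi*1e-7)) = 1.604738e-06 m
R_ac = 1.68e-8 / (1.604738e-06 * pi * 2.2090e-03) = 1.509 ohm/m

1.509 ohm/m


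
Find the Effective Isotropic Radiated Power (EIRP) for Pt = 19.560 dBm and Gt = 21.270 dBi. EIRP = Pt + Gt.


EIRP = Pt + Gt = 19.560 + 21.270 = 40.83 dBm

40.83 dBm


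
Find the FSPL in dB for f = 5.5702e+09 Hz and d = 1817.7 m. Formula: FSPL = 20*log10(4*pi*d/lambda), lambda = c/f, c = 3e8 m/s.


lambda = c / f = 3.0000e+08 / 5.5702e+09 = 0.05385803 m
FSPL = 20 * log10(4*pi*1817.7/0.05385803) = 112.5 dB

112.5 dB


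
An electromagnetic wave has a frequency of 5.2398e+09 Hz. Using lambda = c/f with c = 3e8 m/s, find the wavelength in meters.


lambda = c / f = 3.0000e+08 / 5.2398e+09 = 0.05725 m

0.05725 m


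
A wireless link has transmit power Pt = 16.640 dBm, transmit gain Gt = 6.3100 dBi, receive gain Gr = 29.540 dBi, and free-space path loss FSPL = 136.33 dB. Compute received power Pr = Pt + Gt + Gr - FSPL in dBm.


Pr = 16.640 + 6.3100 + 29.540 - 136.33 = -83.84 dBm

-83.84 dBm


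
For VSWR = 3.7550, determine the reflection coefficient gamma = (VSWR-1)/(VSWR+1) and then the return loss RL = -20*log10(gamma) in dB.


gamma = (3.7550 - 1) / (3.7550 + 1) = 0.5793901
RL = -20 * log10(0.5793901) = 4.741 dB

4.741 dB


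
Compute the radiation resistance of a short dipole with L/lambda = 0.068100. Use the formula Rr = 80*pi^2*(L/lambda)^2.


Rr = 80 * pi^2 * (0.068100)^2 = 80 * 9.869604 * 4.637610e-03 = 3.662 ohm

3.662 ohm


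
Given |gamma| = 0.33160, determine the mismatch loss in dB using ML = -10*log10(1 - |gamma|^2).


ML = -10 * log10(1 - 0.33160^2) = -10 * log10(0.89004144) = 0.5059 dB

0.5059 dB


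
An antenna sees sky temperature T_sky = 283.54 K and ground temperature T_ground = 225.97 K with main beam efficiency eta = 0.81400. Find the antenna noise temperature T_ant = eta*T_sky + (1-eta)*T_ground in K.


T_ant = 0.81400 * 283.54 + (1 - 0.81400) * 225.97 = 272.8 K

272.8 K


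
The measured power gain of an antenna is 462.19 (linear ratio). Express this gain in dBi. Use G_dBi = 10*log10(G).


G_dBi = 10 * log10(462.19) = 26.65 dBi

26.65 dBi


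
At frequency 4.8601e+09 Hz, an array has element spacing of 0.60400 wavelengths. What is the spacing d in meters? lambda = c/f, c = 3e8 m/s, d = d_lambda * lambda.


lambda = c / f = 3.0000e+08 / 4.8601e+09 = 0.06172712 m
d = 0.60400 * 0.06172712 = 0.03728 m

0.03728 m


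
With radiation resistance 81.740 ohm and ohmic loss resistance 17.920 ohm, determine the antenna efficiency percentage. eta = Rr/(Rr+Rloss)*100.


eta = 81.740 / (81.740 + 17.920) * 100 = 82.02%

82.02%


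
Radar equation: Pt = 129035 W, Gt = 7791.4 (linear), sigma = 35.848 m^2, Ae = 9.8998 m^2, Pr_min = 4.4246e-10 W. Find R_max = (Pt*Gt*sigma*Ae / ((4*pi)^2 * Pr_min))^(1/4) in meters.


R^4 = 129035*7791.4*35.848*9.8998 / ((4*pi)^2 * 4.4246e-10) = 5.106468e+18
R_max = 5.106468e+18^0.25 = 47537 m

47537 m


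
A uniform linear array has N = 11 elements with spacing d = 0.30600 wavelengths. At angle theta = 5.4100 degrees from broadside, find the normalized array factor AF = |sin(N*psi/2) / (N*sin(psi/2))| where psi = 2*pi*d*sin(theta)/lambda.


psi = 2*pi*0.30600*sin(5.4100 deg) = 0.1812719 rad
AF = |sin(11*0.1812719/2) / (11*sin(0.1812719/2))| = 0.8435

0.8435


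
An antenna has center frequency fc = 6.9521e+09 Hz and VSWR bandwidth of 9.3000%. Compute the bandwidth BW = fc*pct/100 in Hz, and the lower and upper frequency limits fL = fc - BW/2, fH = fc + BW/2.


BW = 6.9521e+09 * 9.3000/100 = 6.465453e+08 Hz
fL = 6.9521e+09 - 6.465453e+08/2 = 6.629e+09 Hz
fH = 6.9521e+09 + 6.465453e+08/2 = 7.275e+09 Hz

BW=6.465e+08 Hz, fL=6.629e+09 Hz, fH=7.275e+09 Hz


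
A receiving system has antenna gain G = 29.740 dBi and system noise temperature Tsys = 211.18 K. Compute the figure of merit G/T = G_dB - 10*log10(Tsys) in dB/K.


G/T = 29.740 - 10*log10(211.18) = 29.740 - 23.24653 = 6.493 dB/K

6.493 dB/K


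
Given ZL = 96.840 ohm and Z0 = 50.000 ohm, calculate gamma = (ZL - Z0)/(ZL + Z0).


gamma = (96.840 - 50.000) / (96.840 + 50.000) = 0.3190

0.3190


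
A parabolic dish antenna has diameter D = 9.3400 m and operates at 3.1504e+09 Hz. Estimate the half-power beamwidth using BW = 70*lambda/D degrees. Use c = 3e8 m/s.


lambda = c / f = 3.0000e+08 / 3.1504e+09 = 0.09522600 m
BW = 70 * 0.09522600 / 9.3400 = 0.7137 deg

0.7137 deg


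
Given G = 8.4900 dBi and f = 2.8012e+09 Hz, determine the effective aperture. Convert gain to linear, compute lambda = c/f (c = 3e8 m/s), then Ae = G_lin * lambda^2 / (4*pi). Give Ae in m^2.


lambda = c / f = 3.0000e+08 / 2.8012e+09 = 0.1070970 m
G_linear = 10^(8.4900/10) = 7.063176
Ae = G_linear * lambda^2 / (4*pi) = 7.063176 * 0.1070970^2 / (4*pi) = 6.447e-03 m^2

6.447e-03 m^2


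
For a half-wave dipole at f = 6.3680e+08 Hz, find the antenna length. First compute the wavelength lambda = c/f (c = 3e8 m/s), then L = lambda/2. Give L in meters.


lambda = c / f = 3.0000e+08 / 6.3680e+08 = 0.4711055 m
L = lambda / 2 = 0.4711055 / 2 = 0.2356 m

0.2356 m


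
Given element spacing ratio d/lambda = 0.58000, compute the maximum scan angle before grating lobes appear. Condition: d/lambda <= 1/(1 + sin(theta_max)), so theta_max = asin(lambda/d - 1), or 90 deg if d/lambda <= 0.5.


lambda/d - 1 = 1/0.58000 - 1 = 0.7241379
theta_max = asin(0.7241379) = 46.40 deg

46.40 deg


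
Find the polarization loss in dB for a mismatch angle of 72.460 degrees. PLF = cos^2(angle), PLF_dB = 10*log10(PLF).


PLF_linear = cos^2(72.460 deg) = 0.09082481
PLF_dB = 10 * log10(0.09082481) = -10.42 dB

-10.42 dB


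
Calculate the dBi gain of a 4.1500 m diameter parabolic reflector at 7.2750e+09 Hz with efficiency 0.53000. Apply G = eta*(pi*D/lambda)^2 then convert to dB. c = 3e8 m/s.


lambda = c / f = 3.0000e+08 / 7.2750e+09 = 0.04123711 m
G_linear = 0.53000 * (pi * 4.1500 / 0.04123711)^2 = 52977.98
G_dBi = 10 * log10(52977.98) = 47.24 dBi

47.24 dBi


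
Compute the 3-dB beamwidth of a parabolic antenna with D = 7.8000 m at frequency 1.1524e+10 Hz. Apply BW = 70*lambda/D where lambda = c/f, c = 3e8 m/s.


lambda = c / f = 3.0000e+08 / 1.1524e+10 = 0.02603263 m
BW = 70 * 0.02603263 / 7.8000 = 0.2336 deg

0.2336 deg


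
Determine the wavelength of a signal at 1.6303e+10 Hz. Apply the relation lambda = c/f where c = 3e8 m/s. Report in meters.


lambda = c / f = 3.0000e+08 / 1.6303e+10 = 0.01840 m

0.01840 m


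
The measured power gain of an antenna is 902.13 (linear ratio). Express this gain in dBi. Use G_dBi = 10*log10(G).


G_dBi = 10 * log10(902.13) = 29.55 dBi

29.55 dBi


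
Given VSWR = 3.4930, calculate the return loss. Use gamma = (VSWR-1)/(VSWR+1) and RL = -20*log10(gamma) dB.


gamma = (3.4930 - 1) / (3.4930 + 1) = 0.5548631
RL = -20 * log10(0.5548631) = 5.116 dB

5.116 dB


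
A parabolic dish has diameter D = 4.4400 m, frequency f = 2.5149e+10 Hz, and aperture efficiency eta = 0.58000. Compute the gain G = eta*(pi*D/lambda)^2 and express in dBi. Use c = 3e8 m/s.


lambda = c / f = 3.0000e+08 / 2.5149e+10 = 0.01192890 m
G_linear = 0.58000 * (pi * 4.4400 / 0.01192890)^2 = 793036.0
G_dBi = 10 * log10(793036.0) = 58.99 dBi

58.99 dBi


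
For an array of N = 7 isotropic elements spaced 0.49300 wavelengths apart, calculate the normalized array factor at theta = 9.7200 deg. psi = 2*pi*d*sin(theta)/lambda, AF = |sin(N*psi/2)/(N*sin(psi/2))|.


psi = 2*pi*0.49300*sin(9.7200 deg) = 0.5229802 rad
AF = |sin(7*0.5229802/2) / (7*sin(0.5229802/2))| = 0.5341

0.5341


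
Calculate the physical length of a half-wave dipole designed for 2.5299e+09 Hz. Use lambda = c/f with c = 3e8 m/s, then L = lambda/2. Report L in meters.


lambda = c / f = 3.0000e+08 / 2.5299e+09 = 0.1185818 m
L = lambda / 2 = 0.1185818 / 2 = 0.05929 m

0.05929 m


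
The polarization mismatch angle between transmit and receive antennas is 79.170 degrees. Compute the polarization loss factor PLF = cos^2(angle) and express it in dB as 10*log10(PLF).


PLF_linear = cos^2(79.170 deg) = 0.03530476
PLF_dB = 10 * log10(0.03530476) = -14.52 dB

-14.52 dB


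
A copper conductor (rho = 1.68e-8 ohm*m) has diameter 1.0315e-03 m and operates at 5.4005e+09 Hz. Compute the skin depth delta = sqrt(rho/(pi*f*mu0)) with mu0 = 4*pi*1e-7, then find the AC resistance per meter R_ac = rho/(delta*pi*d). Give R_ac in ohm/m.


delta = sqrt(1.68e-8 / (pi * 5.4005e+09 * 4*pi*1e-7)) = 8.876828e-07 m
R_ac = 1.68e-8 / (8.876828e-07 * pi * 1.0315e-03) = 5.840 ohm/m

5.840 ohm/m


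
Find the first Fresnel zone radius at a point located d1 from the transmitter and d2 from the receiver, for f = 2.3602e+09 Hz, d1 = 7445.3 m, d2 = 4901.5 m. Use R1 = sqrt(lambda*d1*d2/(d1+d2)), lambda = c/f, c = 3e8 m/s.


lambda = c / f = 3.0000e+08 / 2.3602e+09 = 0.1271079 m
R1 = sqrt(0.1271079 * 7445.3 * 4901.5 / (7445.3 + 4901.5)) = 19.38 m

19.38 m


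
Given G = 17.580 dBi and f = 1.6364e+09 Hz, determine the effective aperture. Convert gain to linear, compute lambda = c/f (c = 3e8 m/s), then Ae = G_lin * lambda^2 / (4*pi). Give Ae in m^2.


lambda = c / f = 3.0000e+08 / 1.6364e+09 = 0.1833293 m
G_linear = 10^(17.580/10) = 57.27960
Ae = G_linear * lambda^2 / (4*pi) = 57.27960 * 0.1833293^2 / (4*pi) = 0.1532 m^2

0.1532 m^2


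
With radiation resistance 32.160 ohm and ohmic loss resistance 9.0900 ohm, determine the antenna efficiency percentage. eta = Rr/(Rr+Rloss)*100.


eta = 32.160 / (32.160 + 9.0900) * 100 = 77.96%

77.96%


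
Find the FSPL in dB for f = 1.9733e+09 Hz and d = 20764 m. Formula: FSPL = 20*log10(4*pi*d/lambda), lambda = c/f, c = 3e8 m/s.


lambda = c / f = 3.0000e+08 / 1.9733e+09 = 0.1520296 m
FSPL = 20 * log10(4*pi*20764/0.1520296) = 124.7 dB

124.7 dB


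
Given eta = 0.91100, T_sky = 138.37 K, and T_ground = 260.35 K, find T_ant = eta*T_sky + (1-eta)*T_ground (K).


T_ant = 0.91100 * 138.37 + (1 - 0.91100) * 260.35 = 149.2 K

149.2 K


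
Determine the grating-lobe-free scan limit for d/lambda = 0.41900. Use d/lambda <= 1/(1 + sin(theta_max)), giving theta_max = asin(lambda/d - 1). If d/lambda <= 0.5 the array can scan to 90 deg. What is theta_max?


lambda/d - 1 = 1/0.41900 - 1 = 1.386635 >= 1
d/lambda <= 0.5, so the array can scan to endfire without grating lobes: theta_max = 90 deg

90 deg


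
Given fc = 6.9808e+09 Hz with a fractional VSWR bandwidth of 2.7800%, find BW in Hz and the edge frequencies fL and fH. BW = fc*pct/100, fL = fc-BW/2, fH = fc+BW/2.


BW = 6.9808e+09 * 2.7800/100 = 1.940662e+08 Hz
fL = 6.9808e+09 - 1.940662e+08/2 = 6.884e+09 Hz
fH = 6.9808e+09 + 1.940662e+08/2 = 7.078e+09 Hz

BW=1.941e+08 Hz, fL=6.884e+09 Hz, fH=7.078e+09 Hz


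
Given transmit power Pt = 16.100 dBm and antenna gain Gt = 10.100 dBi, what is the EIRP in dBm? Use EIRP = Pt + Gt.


EIRP = Pt + Gt = 16.100 + 10.100 = 26.20 dBm

26.20 dBm


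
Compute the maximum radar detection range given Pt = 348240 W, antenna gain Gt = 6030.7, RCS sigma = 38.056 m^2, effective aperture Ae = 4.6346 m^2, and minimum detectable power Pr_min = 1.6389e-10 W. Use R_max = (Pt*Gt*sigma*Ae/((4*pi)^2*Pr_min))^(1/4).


R^4 = 348240*6030.7*38.056*4.6346 / ((4*pi)^2 * 1.6389e-10) = 1.431231e+19
R_max = 1.431231e+19^0.25 = 61507 m

61507 m


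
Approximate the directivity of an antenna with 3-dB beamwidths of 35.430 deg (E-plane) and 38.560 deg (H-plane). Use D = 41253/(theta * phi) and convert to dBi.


D_linear = 41253 / (35.430 * 38.560) = 30.19586
D_dBi = 10 * log10(30.19586) = 14.80 dBi

14.80 dBi


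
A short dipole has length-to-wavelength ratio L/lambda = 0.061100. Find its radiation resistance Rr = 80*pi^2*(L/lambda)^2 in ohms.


Rr = 80 * pi^2 * (0.061100)^2 = 80 * 9.869604 * 3.733210e-03 = 2.948 ohm

2.948 ohm


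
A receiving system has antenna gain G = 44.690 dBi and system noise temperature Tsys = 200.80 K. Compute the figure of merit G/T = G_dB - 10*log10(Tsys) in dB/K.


G/T = 44.690 - 10*log10(200.80) = 44.690 - 23.02764 = 21.66 dB/K

21.66 dB/K


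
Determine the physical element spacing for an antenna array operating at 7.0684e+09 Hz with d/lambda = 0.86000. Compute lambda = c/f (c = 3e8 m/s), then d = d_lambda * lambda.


lambda = c / f = 3.0000e+08 / 7.0684e+09 = 0.04244242 m
d = 0.86000 * 0.04244242 = 0.03650 m

0.03650 m


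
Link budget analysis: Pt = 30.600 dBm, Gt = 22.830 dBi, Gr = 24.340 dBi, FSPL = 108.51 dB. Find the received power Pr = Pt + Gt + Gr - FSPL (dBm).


Pr = 30.600 + 22.830 + 24.340 - 108.51 = -30.74 dBm

-30.74 dBm


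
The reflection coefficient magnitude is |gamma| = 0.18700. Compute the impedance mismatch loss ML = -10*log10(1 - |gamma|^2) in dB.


ML = -10 * log10(1 - 0.18700^2) = -10 * log10(0.965031) = 0.1546 dB

0.1546 dB


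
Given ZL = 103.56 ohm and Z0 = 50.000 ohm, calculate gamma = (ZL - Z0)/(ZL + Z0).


gamma = (103.56 - 50.000) / (103.56 + 50.000) = 0.3488

0.3488


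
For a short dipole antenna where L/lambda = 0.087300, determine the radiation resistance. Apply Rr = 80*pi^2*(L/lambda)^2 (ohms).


Rr = 80 * pi^2 * (0.087300)^2 = 80 * 9.869604 * 7.621290e-03 = 6.018 ohm

6.018 ohm


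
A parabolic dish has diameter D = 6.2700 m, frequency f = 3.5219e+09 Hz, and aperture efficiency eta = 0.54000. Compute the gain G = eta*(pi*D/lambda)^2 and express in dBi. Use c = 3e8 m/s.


lambda = c / f = 3.0000e+08 / 3.5219e+09 = 0.08518129 m
G_linear = 0.54000 * (pi * 6.2700 / 0.08518129)^2 = 28876.21
G_dBi = 10 * log10(28876.21) = 44.61 dBi

44.61 dBi


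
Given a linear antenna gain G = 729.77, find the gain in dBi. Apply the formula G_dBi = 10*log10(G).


G_dBi = 10 * log10(729.77) = 28.63 dBi

28.63 dBi


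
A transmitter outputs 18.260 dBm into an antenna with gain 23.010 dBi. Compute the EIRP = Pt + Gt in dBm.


EIRP = Pt + Gt = 18.260 + 23.010 = 41.27 dBm

41.27 dBm


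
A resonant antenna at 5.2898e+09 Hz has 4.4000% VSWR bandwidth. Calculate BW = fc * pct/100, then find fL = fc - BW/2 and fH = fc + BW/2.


BW = 5.2898e+09 * 4.4000/100 = 2.327512e+08 Hz
fL = 5.2898e+09 - 2.327512e+08/2 = 5.173e+09 Hz
fH = 5.2898e+09 + 2.327512e+08/2 = 5.406e+09 Hz

BW=2.328e+08 Hz, fL=5.173e+09 Hz, fH=5.406e+09 Hz


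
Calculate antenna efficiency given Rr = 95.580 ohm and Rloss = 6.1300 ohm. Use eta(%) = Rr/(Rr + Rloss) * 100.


eta = 95.580 / (95.580 + 6.1300) * 100 = 93.97%

93.97%


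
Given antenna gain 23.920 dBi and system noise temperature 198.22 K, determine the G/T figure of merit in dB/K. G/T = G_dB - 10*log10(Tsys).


G/T = 23.920 - 10*log10(198.22) = 23.920 - 22.97147 = 0.9485 dB/K

0.9485 dB/K


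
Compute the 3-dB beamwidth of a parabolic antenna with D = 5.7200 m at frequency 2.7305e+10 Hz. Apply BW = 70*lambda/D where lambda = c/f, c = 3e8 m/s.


lambda = c / f = 3.0000e+08 / 2.7305e+10 = 0.01098700 m
BW = 70 * 0.01098700 / 5.7200 = 0.1345 deg

0.1345 deg


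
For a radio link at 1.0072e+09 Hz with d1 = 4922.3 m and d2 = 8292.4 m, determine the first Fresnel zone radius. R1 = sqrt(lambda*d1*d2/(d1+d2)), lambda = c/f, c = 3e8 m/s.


lambda = c / f = 3.0000e+08 / 1.0072e+09 = 0.2978554 m
R1 = sqrt(0.2978554 * 4922.3 * 8292.4 / (4922.3 + 8292.4)) = 30.33 m

30.33 m


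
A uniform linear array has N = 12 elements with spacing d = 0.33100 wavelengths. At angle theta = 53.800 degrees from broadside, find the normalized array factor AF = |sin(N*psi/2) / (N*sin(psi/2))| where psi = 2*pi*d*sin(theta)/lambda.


psi = 2*pi*0.33100*sin(53.800 deg) = 1.678263 rad
AF = |sin(12*1.678263/2) / (12*sin(1.678263/2))| = 0.06731

0.06731


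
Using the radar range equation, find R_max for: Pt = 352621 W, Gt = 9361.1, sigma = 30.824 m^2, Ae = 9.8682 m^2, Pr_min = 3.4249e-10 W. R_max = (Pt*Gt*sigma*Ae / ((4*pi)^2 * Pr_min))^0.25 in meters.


R^4 = 352621*9361.1*30.824*9.8682 / ((4*pi)^2 * 3.4249e-10) = 1.856498e+19
R_max = 1.856498e+19^0.25 = 65641 m

65641 m


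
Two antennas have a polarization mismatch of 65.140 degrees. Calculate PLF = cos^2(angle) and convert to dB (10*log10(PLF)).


PLF_linear = cos^2(65.140 deg) = 0.1767382
PLF_dB = 10 * log10(0.1767382) = -7.527 dB

-7.527 dB


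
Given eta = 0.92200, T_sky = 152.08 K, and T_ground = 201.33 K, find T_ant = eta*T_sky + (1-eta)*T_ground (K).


T_ant = 0.92200 * 152.08 + (1 - 0.92200) * 201.33 = 155.9 K

155.9 K


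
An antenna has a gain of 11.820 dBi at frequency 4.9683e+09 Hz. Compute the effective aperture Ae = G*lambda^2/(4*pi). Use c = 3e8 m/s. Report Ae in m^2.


lambda = c / f = 3.0000e+08 / 4.9683e+09 = 0.06038283 m
G_linear = 10^(11.820/10) = 15.20548
Ae = G_linear * lambda^2 / (4*pi) = 15.20548 * 0.06038283^2 / (4*pi) = 4.412e-03 m^2

4.412e-03 m^2


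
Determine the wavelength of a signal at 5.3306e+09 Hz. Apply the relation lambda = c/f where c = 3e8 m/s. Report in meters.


lambda = c / f = 3.0000e+08 / 5.3306e+09 = 0.05628 m

0.05628 m


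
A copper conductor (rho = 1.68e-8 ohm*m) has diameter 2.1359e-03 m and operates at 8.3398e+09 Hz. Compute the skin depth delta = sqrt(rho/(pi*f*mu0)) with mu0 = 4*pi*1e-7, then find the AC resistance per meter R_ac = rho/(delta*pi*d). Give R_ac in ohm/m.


delta = sqrt(1.68e-8 / (pi * 8.3398e+09 * 4*pi*1e-7)) = 7.143268e-07 m
R_ac = 1.68e-8 / (7.143268e-07 * pi * 2.1359e-03) = 3.505 ohm/m

3.505 ohm/m


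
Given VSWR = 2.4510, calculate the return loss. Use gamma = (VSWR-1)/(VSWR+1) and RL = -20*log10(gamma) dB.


gamma = (2.4510 - 1) / (2.4510 + 1) = 0.4204578
RL = -20 * log10(0.4204578) = 7.526 dB

7.526 dB


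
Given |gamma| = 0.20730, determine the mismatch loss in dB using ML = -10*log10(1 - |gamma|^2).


ML = -10 * log10(1 - 0.20730^2) = -10 * log10(0.95702671) = 0.1908 dB

0.1908 dB


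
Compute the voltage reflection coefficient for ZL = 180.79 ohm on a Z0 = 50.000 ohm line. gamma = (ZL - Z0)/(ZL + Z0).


gamma = (180.79 - 50.000) / (180.79 + 50.000) = 0.5667

0.5667


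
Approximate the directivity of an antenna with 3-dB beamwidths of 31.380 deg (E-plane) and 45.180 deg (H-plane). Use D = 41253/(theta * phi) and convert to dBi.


D_linear = 41253 / (31.380 * 45.180) = 29.09755
D_dBi = 10 * log10(29.09755) = 14.64 dBi

14.64 dBi


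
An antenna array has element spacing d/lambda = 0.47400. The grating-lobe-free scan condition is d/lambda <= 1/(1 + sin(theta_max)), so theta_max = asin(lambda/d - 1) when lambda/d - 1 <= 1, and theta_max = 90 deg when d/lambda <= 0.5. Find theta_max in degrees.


lambda/d - 1 = 1/0.47400 - 1 = 1.109705 >= 1
d/lambda <= 0.5, so the array can scan to endfire without grating lobes: theta_max = 90 deg

90 deg
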